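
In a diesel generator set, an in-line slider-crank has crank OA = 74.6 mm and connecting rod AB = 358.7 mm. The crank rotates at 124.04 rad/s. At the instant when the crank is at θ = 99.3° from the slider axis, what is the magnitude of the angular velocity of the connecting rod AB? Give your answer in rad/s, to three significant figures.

ω = 124 rad/s
The rod makes angle φ with the slider axis where L sinφ = r sinθ; differentiating, L cosφ·φ̇ = r ω cosθ.
L cosφ = √(L² − r² sin²θ) = 0.35106 m.
|ω_rod| = r ω |cosθ| / √(L² − r² sin²θ) = 0.0746·124·0.16160/0.35106 = 4.2596 rad/s.

4.26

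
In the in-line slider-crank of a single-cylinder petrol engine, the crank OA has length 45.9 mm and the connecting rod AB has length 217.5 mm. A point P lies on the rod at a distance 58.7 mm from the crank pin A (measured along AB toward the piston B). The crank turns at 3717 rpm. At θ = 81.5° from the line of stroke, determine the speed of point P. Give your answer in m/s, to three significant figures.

17.9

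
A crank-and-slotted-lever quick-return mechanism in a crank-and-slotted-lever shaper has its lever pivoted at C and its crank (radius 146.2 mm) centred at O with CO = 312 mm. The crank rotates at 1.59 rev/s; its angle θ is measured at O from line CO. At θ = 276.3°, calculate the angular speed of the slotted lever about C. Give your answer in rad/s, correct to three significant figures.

2.05

ω = 9.99 rad/s (from 1.59 rev/s).
Crank pin A relative to C: A = (d + r cosθ, r sinθ); lever angle φ = atan2(r sinθ, d + r cosθ).
Differentiating tanφ: φ̇ = rω(d cosθ + r)/(d² + r² + 2dr cosθ).
d² + r² + 2dr cosθ = |CA|² = 0.128729 m²;  d cosθ + r = +0.18044 m.
|ω_lever| = |0.1462·9.99·+0.18044| / 0.128729 = 2.0473 rad/s.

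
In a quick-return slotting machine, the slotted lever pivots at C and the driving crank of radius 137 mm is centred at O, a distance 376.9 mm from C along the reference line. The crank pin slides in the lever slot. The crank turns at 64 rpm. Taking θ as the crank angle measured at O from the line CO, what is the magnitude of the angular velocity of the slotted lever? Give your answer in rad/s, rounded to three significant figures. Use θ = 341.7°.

1.76

ω = 6.702 rad/s (from 64 rpm).
Crank pin A relative to C: A = (d + r cosθ, r sinθ); lever angle φ = atan2(r sinθ, d + r cosθ).
Differentiating tanφ: φ̇ = rω(d cosθ + r)/(d² + r² + 2dr cosθ).
d² + r² + 2dr cosθ = |CA|² = 0.25887 m²;  d cosθ + r = +0.49484 m.
|ω_lever| = |0.137·6.702·+0.49484| / 0.25887 = 1.7551 rad/s.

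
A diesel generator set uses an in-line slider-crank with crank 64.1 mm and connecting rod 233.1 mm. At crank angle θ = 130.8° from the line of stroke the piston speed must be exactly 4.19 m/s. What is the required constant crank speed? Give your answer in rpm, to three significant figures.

For an in-line slider-crank, |v_piston| = rω|sinθ|·[1 + r cosθ/√(L² − r² sin²θ)].
With r = 0.0641 m, L = 0.2331 m, θ = 130.8°: the bracketed kinematic factor |dx/dθ| = 0.039609 m.
ω = v/|dx/dθ| = 4.19/0.039609 = 105.78 rad/s.
N = 60ω/(2π) = 1010.2 rpm.

1010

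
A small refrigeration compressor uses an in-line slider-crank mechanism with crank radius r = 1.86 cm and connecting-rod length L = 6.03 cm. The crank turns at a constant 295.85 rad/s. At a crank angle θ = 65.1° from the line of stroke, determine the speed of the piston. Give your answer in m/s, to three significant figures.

ω = 295.9 rad/s
For an in-line slider-crank, x = r cosθ + √(L² − r² sin²θ), so v = −rω sinθ·[1 + r cosθ/√(L² − r² sin²θ)].
With r = 0.0186 m, L = 0.0603 m, θ = 65.1°: √(L² − r² sin²θ) = 0.057892 m.
v = −0.0186·295.9·0.90704·[1 + 0.0186·0.42104/0.057892] = -5.6665 m/s.
|v| = 5.6665 m/s.

5.67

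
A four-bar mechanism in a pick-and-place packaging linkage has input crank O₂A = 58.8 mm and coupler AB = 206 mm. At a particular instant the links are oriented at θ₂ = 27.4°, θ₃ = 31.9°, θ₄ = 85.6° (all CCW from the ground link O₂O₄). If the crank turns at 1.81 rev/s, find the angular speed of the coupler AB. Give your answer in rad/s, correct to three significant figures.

ω₂ = 11.37 rad/s (from 1.81 rev/s).
Differentiating the loop-closure r₂e^{iθ₂}+r₃e^{iθ₃}=r₁+r₄e^{iθ₄} gives r₂ω₂e^{iθ₂}+r₃ω₃e^{iθ₃}=r₄ω₄e^{iθ₄}.
Eliminating the other unknown: ω₃ = r₂ω₂ sin(θ₄−θ₂) / [r₃ sin(θ₃−θ₄)].
Numerator sine = +0.84989; denominator sine = -0.80593.
Result = 0.0588·11.37·(+0.84989) / (0.206·(-0.80593)) = -3.4232 rad/s; magnitude 3.4232 rad/s.

3.42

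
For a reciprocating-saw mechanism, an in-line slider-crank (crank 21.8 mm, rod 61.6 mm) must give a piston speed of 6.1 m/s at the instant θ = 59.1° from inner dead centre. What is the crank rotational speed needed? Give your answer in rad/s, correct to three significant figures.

For an in-line slider-crank, |v_piston| = rω|sinθ|·[1 + r cosθ/√(L² − r² sin²θ)].
With r = 0.0218 m, L = 0.0616 m, θ = 59.1°: the bracketed kinematic factor |dx/dθ| = 0.022274 m.
ω = v/|dx/dθ| = 6.1/0.022274 = 273.86 rad/s.

274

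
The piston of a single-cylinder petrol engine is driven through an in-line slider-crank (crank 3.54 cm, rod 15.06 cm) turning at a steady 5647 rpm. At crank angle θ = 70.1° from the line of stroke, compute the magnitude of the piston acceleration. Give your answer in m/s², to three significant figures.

ω = 2π·5647/60 = 591.4 rad/s
x(θ) = r cosθ + √(L² − r² sin²θ); with ω constant, a = ω²·d²x/dθ².
d²x/dθ² = −r cosθ − r²(cos2θ)/√u − r⁴ sin²2θ/(4u^{3/2}),  u = L² − r² sin²θ = 0.0215724 m².
Substituting r = 0.0354 m, L = 0.1506 m, θ = 70.1°: d²x/dθ² = -0.0055451 m.
a = ω²·d²x/dθ² = (591.4)²·(-0.0055451) = -1939.1 m/s²;  |a| = 1939.1 m/s².

1940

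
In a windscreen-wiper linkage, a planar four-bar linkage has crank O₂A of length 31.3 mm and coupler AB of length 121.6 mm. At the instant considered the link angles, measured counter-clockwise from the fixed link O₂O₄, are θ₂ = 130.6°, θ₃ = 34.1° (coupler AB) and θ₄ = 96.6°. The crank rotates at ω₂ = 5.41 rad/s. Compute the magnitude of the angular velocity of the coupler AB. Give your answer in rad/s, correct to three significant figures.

0.878

ω₂ = 5.41 rad/s
Differentiating the loop-closure r₂e^{iθ₂}+r₃e^{iθ₃}=r₁+r₄e^{iθ₄} gives r₂ω₂e^{iθ₂}+r₃ω₃e^{iθ₃}=r₄ω₄e^{iθ₄}.
Eliminating the other unknown: ω₃ = r₂ω₂ sin(θ₄−θ₂) / [r₃ sin(θ₃−θ₄)].
Numerator sine = -0.55919; denominator sine = -0.88701.
Result = 0.0313·5.41·(-0.55919) / (0.1216·(-0.88701)) = +0.87789 rad/s; magnitude 0.87789 rad/s.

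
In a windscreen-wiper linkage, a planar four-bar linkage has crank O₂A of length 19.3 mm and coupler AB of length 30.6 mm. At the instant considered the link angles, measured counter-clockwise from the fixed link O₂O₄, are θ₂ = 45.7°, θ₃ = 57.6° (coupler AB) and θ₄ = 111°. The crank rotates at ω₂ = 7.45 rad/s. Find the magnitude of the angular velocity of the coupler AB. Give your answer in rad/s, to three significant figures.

5.32

ω₂ = 7.45 rad/s
Differentiating the loop-closure r₂e^{iθ₂}+r₃e^{iθ₃}=r₁+r₄e^{iθ₄} gives r₂ω₂e^{iθ₂}+r₃ω₃e^{iθ₃}=r₄ω₄e^{iθ₄}.
Eliminating the other unknown: ω₃ = r₂ω₂ sin(θ₄−θ₂) / [r₃ sin(θ₃−θ₄)].
Numerator sine = +0.90851; denominator sine = -0.80282.
Result = 0.0193·7.45·(+0.90851) / (0.0306·(-0.80282)) = -5.3175 rad/s; magnitude 5.3175 rad/s.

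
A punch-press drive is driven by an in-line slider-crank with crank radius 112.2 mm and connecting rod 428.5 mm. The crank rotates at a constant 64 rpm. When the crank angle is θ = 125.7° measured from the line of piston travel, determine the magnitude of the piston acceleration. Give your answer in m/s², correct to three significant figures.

ω = 2π·64/60 = 6.702 rad/s
x(θ) = r cosθ + √(L² − r² sin²θ); with ω constant, a = ω²·d²x/dθ².
d²x/dθ² = −r cosθ − r²(cos2θ)/√u − r⁴ sin²2θ/(4u^{3/2}),  u = L² − r² sin²θ = 0.17531 m².
Substituting r = 0.1122 m, L = 0.4285 m, θ = 125.7°: d²x/dθ² = +0.074578 m.
a = ω²·d²x/dθ² = (6.702)²·(+0.074578) = +3.3499 m/s²;  |a| = 3.3499 m/s².

3.35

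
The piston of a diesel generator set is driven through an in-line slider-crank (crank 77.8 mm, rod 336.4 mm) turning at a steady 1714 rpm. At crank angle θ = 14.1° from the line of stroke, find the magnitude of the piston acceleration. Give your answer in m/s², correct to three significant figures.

ω = 2π·1714/60 = 179.5 rad/s
x(θ) = r cosθ + √(L² − r² sin²θ); with ω constant, a = ω²·d²x/dθ².
d²x/dθ² = −r cosθ − r²(cos2θ)/√u − r⁴ sin²2θ/(4u^{3/2}),  u = L² − r² sin²θ = 0.112806 m².
Substituting r = 0.0778 m, L = 0.3364 m, θ = 14.1°: d²x/dθ² = -0.091393 m.
a = ω²·d²x/dθ² = (179.5)²·(-0.091393) = -2944.4 m/s²;  |a| = 2944.4 m/s².

2940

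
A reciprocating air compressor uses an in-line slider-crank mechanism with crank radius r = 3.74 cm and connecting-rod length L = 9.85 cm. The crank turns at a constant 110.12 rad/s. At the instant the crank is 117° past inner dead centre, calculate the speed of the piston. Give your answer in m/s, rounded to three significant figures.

3.00

ω = 110.1 rad/s
For an in-line slider-crank, x = r cosθ + √(L² − r² sin²θ), so v = −rω sinθ·[1 + r cosθ/√(L² − r² sin²θ)].
With r = 0.0374 m, L = 0.0985 m, θ = 117°: √(L² − r² sin²θ) = 0.092692 m.
v = −0.0374·110.1·0.89101·[1 + 0.0374·-0.45399/0.092692] = -2.9974 m/s.
|v| = 2.9974 m/s.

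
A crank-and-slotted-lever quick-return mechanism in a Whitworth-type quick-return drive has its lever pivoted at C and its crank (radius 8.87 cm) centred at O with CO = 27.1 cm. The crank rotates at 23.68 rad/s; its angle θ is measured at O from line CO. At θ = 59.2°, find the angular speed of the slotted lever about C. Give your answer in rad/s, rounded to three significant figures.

ω = 23.68 rad/s
Crank pin A relative to C: A = (d + r cosθ, r sinθ); lever angle φ = atan2(r sinθ, d + r cosθ).
Differentiating tanφ: φ̇ = rω(d cosθ + r)/(d² + r² + 2dr cosθ).
d² + r² + 2dr cosθ = |CA|² = 0.105925 m²;  d cosθ + r = +0.22746 m.
|ω_lever| = |0.0887·23.68·+0.22746| / 0.105925 = 4.5104 rad/s.

4.51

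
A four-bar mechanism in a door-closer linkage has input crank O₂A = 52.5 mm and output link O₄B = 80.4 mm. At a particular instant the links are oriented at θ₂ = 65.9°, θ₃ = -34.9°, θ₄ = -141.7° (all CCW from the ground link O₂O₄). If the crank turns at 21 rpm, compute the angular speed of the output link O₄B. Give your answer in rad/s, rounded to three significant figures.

1.47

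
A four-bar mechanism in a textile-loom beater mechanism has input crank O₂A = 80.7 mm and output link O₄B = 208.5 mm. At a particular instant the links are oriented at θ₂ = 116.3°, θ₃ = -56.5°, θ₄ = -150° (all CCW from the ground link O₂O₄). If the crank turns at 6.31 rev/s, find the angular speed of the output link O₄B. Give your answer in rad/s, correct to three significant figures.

1.93

ω₂ = 39.65 rad/s (from 6.31 rev/s).
Differentiating the loop-closure r₂e^{iθ₂}+r₃e^{iθ₃}=r₁+r₄e^{iθ₄} gives r₂ω₂e^{iθ₂}+r₃ω₃e^{iθ₃}=r₄ω₄e^{iθ₄}.
Eliminating the other unknown: ω₄ = r₂ω₂ sin(θ₂−θ₃) / [r₄ sin(θ₄−θ₃)].
Numerator sine = +0.12533; denominator sine = -0.99813.
Result = 0.0807·39.65·(+0.12533) / (0.2085·(-0.99813)) = -1.9269 rad/s; magnitude 1.9269 rad/s.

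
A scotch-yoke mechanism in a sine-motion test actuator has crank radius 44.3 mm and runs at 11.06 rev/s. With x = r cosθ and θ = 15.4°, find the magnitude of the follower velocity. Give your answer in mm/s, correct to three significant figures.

ω = 69.49 rad/s (from 11.06 rev/s).
x = r cosθ ⇒ ẋ = −rω sinθ.
|v| = rω|sinθ| = 0.0443·69.49·|sin 15.4°| = 0.81751 m/s = 817.51 mm/s.

818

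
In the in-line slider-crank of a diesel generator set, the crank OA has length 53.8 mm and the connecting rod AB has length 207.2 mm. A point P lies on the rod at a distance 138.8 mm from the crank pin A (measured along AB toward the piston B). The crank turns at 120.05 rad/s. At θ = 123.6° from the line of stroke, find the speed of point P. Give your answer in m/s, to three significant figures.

ω = 120 rad/s.  Crank-pin speed |V_A| = rω = 6.4587 m/s, perpendicular to OA.
Rod angle: sinφ = −(r/L) sinθ ⇒ φ = -12.490°; ω_rod = −rω cosθ/√(L²−r²sin²θ) = +17.668 rad/s.
V_P = V_A + ω_rod × AP, with AP = 0.1388 m along the rod.
Components: V_Px = −rω sinθ − a·ω_rod·sinφ = -4.8492 m/s;  V_Py = rω cosθ + a·ω_rod·cosφ = -1.1799 m/s.
|V_P| = √(V_Px² + V_Py²) = 4.9907 m/s.

4.99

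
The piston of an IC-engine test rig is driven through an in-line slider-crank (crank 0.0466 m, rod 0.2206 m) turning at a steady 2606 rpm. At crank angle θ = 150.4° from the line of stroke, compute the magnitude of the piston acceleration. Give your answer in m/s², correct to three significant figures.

2630

ω = 2π·2606/60 = 272.9 rad/s
x(θ) = r cosθ + √(L² − r² sin²θ); with ω constant, a = ω²·d²x/dθ².
d²x/dθ² = −r cosθ − r²(cos2θ)/√u − r⁴ sin²2θ/(4u^{3/2}),  u = L² − r² sin²θ = 0.0481345 m².
Substituting r = 0.0466 m, L = 0.2206 m, θ = 150.4°: d²x/dθ² = +0.035368 m.
a = ω²·d²x/dθ² = (272.9)²·(+0.035368) = +2634 m/s²;  |a| = 2634 m/s².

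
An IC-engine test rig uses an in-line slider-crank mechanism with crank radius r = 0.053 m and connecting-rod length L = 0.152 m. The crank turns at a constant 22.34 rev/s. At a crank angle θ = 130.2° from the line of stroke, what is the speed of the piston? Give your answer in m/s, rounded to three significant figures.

ω = 2π·22.3 = 140.4 rad/s
For an in-line slider-crank, x = r cosθ + √(L² − r² sin²θ), so v = −rω sinθ·[1 + r cosθ/√(L² − r² sin²θ)].
With r = 0.053 m, L = 0.152 m, θ = 130.2°: √(L² − r² sin²θ) = 0.14651 m.
v = −0.053·140.4·0.76380·[1 + 0.053·-0.64546/0.14651] = -4.3554 m/s.
|v| = 4.3554 m/s.

4.36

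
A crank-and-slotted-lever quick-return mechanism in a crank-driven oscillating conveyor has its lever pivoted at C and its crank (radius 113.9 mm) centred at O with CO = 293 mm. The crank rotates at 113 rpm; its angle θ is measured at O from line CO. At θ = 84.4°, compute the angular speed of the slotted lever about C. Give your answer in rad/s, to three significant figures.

1.82

ω = 11.83 rad/s (from 113 rpm).
Crank pin A relative to C: A = (d + r cosθ, r sinθ); lever angle φ = atan2(r sinθ, d + r cosθ).
Differentiating tanφ: φ̇ = rω(d cosθ + r)/(d² + r² + 2dr cosθ).
d² + r² + 2dr cosθ = |CA|² = 0.105335 m²;  d cosθ + r = +0.14249 m.
|ω_lever| = |0.1139·11.83·+0.14249| / 0.105335 = 1.8232 rad/s.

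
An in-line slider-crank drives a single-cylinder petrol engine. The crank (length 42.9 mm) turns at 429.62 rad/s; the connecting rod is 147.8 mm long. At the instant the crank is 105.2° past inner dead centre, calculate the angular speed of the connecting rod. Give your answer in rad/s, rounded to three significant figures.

ω = 429.6 rad/s
The rod makes angle φ with the slider axis where L sinφ = r sinθ; differentiating, L cosφ·φ̇ = r ω cosθ.
L cosφ = √(L² − r² sin²θ) = 0.14188 m.
|ω_rod| = r ω |cosθ| / √(L² − r² sin²θ) = 0.0429·429.6·0.26219/0.14188 = 34.058 rad/s.

34.1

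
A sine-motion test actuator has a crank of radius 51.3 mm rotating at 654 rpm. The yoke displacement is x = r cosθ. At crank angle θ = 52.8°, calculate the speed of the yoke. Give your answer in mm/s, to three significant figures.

2800

ω = 68.49 rad/s (from 654 rpm).
x = r cosθ ⇒ ẋ = −rω sinθ.
|v| = rω|sinθ| = 0.0513·68.49·|sin 52.8°| = 2.7985 m/s = 2798.5 mm/s.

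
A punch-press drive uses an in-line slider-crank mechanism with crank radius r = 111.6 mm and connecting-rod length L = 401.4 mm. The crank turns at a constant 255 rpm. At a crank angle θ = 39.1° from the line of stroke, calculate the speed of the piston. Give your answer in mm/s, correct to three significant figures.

2290

ω = 2π·255/60 = 26.7 rad/s
For an in-line slider-crank, x = r cosθ + √(L² − r² sin²θ), so v = −rω sinθ·[1 + r cosθ/√(L² − r² sin²θ)].
With r = 0.1116 m, L = 0.4014 m, θ = 39.1°: √(L² − r² sin²θ) = 0.39518 m.
v = −0.1116·26.7·0.63068·[1 + 0.1116·0.77605/0.39518] = -2.2914 m/s.
|v| = 2.2914 m/s = 2291.4 mm/s.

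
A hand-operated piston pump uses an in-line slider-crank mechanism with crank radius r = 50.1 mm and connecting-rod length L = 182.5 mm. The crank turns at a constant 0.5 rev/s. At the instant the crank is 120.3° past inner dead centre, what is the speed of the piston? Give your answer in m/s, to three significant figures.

0.117

ω = 2π·0.5 = 3.142 rad/s
For an in-line slider-crank, x = r cosθ + √(L² − r² sin²θ), so v = −rω sinθ·[1 + r cosθ/√(L² − r² sin²θ)].
With r = 0.0501 m, L = 0.1825 m, θ = 120.3°: √(L² − r² sin²θ) = 0.1773 m.
v = −0.0501·3.142·0.86340·[1 + 0.0501·-0.50453/0.1773] = -0.11652 m/s.
|v| = 0.11652 m/s.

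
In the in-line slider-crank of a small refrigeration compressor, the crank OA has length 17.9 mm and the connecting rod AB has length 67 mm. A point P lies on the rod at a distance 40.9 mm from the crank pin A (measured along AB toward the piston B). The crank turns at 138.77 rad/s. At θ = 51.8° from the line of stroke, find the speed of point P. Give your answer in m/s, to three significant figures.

2.24

ω = 138.8 rad/s.  Crank-pin speed |V_A| = rω = 2.484 m/s, perpendicular to OA.
Rod angle: sinφ = −(r/L) sinθ ⇒ φ = -12.120°; ω_rod = −rω cosθ/√(L²−r²sin²θ) = -23.45 rad/s.
V_P = V_A + ω_rod × AP, with AP = 0.0409 m along the rod.
Components: V_Px = −rω sinθ − a·ω_rod·sinφ = -2.1534 m/s;  V_Py = rω cosθ + a·ω_rod·cosφ = +0.5984 m/s.
|V_P| = √(V_Px² + V_Py²) = 2.235 m/s.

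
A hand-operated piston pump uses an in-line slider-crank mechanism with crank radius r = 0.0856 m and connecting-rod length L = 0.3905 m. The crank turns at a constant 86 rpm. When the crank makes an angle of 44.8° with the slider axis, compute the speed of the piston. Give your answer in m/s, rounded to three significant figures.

ω = 2π·86/60 = 9.006 rad/s
For an in-line slider-crank, x = r cosθ + √(L² − r² sin²θ), so v = −rω sinθ·[1 + r cosθ/√(L² − r² sin²θ)].
With r = 0.0856 m, L = 0.3905 m, θ = 44.8°: √(L² − r² sin²θ) = 0.38581 m.
v = −0.0856·9.006·0.70463·[1 + 0.0856·0.70957/0.38581] = -0.62872 m/s.
|v| = 0.62872 m/s.

0.629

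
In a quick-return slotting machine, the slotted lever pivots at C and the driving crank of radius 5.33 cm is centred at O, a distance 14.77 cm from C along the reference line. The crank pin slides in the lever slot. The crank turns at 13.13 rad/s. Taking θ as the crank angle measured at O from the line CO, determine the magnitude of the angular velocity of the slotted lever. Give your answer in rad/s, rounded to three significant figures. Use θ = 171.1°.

ω = 13.13 rad/s
Crank pin A relative to C: A = (d + r cosθ, r sinθ); lever angle φ = atan2(r sinθ, d + r cosθ).
Differentiating tanφ: φ̇ = rω(d cosθ + r)/(d² + r² + 2dr cosθ).
d² + r² + 2dr cosθ = |CA|² = 0.00910093 m²;  d cosθ + r = -0.092622 m.
|ω_lever| = |0.0533·13.13·-0.092622| / 0.00910093 = 7.1223 rad/s.

7.12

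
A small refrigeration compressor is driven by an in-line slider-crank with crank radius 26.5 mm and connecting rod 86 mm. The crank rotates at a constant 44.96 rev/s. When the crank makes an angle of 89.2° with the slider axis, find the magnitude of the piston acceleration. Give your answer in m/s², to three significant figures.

ω = 2π·45 = 282.5 rad/s
x(θ) = r cosθ + √(L² − r² sin²θ); with ω constant, a = ω²·d²x/dθ².
d²x/dθ² = −r cosθ − r²(cos2θ)/√u − r⁴ sin²2θ/(4u^{3/2}),  u = L² − r² sin²θ = 0.00669389 m².
Substituting r = 0.0265 m, L = 0.086 m, θ = 89.2°: d²x/dθ² = +0.0082097 m.
a = ω²·d²x/dθ² = (282.5)²·(+0.0082097) = +655.15 m/s²;  |a| = 655.15 m/s².

655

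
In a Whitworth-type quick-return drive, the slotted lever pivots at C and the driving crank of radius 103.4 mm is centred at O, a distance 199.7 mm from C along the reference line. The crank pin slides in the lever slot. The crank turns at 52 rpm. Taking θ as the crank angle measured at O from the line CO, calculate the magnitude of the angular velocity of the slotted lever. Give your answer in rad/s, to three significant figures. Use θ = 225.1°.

0.987

ω = 5.445 rad/s (from 52 rpm).
Crank pin A relative to C: A = (d + r cosθ, r sinθ); lever angle φ = atan2(r sinθ, d + r cosθ).
Differentiating tanφ: φ̇ = rω(d cosθ + r)/(d² + r² + 2dr cosθ).
d² + r² + 2dr cosθ = |CA|² = 0.0214206 m²;  d cosθ + r = -0.037563 m.
|ω_lever| = |0.1034·5.445·-0.037563| / 0.0214206 = 0.98736 rad/s.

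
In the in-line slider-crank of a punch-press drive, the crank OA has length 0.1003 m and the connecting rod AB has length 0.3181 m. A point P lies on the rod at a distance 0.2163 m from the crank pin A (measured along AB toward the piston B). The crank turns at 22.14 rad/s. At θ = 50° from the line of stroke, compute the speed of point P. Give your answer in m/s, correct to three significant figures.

2.00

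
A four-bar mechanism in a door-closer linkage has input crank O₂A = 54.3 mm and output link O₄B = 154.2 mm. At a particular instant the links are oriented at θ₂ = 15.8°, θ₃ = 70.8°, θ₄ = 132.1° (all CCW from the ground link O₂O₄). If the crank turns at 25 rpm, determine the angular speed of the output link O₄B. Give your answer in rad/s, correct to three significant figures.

0.861

ω₂ = 2.618 rad/s (from 25 rpm).
Differentiating the loop-closure r₂e^{iθ₂}+r₃e^{iθ₃}=r₁+r₄e^{iθ₄} gives r₂ω₂e^{iθ₂}+r₃ω₃e^{iθ₃}=r₄ω₄e^{iθ₄}.
Eliminating the other unknown: ω₄ = r₂ω₂ sin(θ₂−θ₃) / [r₄ sin(θ₄−θ₃)].
Numerator sine = -0.81915; denominator sine = +0.87715.
Result = 0.0543·2.618·(-0.81915) / (0.1542·(+0.87715)) = -0.86095 rad/s; magnitude 0.86095 rad/s.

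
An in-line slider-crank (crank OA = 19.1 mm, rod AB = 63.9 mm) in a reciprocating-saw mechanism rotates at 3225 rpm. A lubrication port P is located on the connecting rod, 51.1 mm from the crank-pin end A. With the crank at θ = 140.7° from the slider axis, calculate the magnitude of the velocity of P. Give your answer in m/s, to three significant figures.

ω = 337.7 rad/s.  Crank-pin speed |V_A| = rω = 6.4505 m/s, perpendicular to OA.
Rod angle: sinφ = −(r/L) sinθ ⇒ φ = -10.913°; ω_rod = −rω cosθ/√(L²−r²sin²θ) = +79.555 rad/s.
V_P = V_A + ω_rod × AP, with AP = 0.0511 m along the rod.
Components: V_Px = −rω sinθ − a·ω_rod·sinφ = -3.316 m/s;  V_Py = rω cosθ + a·ω_rod·cosφ = -0.99989 m/s.
|V_P| = √(V_Px² + V_Py²) = 3.4634 m/s.

3.46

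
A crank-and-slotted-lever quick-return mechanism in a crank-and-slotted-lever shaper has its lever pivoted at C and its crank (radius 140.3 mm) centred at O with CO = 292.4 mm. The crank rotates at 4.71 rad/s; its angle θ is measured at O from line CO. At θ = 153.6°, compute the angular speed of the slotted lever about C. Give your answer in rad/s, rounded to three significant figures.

ω = 4.71 rad/s
Crank pin A relative to C: A = (d + r cosθ, r sinθ); lever angle φ = atan2(r sinθ, d + r cosθ).
Differentiating tanφ: φ̇ = rω(d cosθ + r)/(d² + r² + 2dr cosθ).
d² + r² + 2dr cosθ = |CA|² = 0.031691 m²;  d cosθ + r = -0.12161 m.
|ω_lever| = |0.1403·4.71·-0.12161| / 0.031691 = 2.5357 rad/s.

2.54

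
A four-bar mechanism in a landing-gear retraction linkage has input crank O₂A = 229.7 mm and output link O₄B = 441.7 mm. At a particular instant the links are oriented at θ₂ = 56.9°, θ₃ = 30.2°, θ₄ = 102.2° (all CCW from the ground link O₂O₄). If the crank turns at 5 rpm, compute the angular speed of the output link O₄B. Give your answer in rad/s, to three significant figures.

ω₂ = 0.5236 rad/s (from 5 rpm).
Differentiating the loop-closure r₂e^{iθ₂}+r₃e^{iθ₃}=r₁+r₄e^{iθ₄} gives r₂ω₂e^{iθ₂}+r₃ω₃e^{iθ₃}=r₄ω₄e^{iθ₄}.
Eliminating the other unknown: ω₄ = r₂ω₂ sin(θ₂−θ₃) / [r₄ sin(θ₄−θ₃)].
Numerator sine = +0.44932; denominator sine = +0.95106.
Result = 0.2297·0.5236·(+0.44932) / (0.4417·(+0.95106)) = +0.12864 rad/s; magnitude 0.12864 rad/s.

0.129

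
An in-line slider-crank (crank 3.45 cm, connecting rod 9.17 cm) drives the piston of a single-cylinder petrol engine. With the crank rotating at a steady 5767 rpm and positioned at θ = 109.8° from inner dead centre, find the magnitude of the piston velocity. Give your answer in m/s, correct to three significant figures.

ω = 2π·5767/60 = 603.9 rad/s
For an in-line slider-crank, x = r cosθ + √(L² − r² sin²θ), so v = −rω sinθ·[1 + r cosθ/√(L² − r² sin²θ)].
With r = 0.0345 m, L = 0.0917 m, θ = 109.8°: √(L² − r² sin²θ) = 0.085763 m.
v = −0.0345·603.9·0.94088·[1 + 0.0345·-0.33874/0.085763] = -16.932 m/s.
|v| = 16.932 m/s.

16.9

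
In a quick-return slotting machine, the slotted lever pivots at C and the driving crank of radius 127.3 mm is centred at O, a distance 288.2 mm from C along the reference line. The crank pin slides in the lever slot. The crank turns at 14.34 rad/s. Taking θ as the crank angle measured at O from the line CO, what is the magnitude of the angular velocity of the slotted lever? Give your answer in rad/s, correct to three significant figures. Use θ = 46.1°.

ω = 14.34 rad/s
Crank pin A relative to C: A = (d + r cosθ, r sinθ); lever angle φ = atan2(r sinθ, d + r cosθ).
Differentiating tanφ: φ̇ = rω(d cosθ + r)/(d² + r² + 2dr cosθ).
d² + r² + 2dr cosθ = |CA|² = 0.150143 m²;  d cosθ + r = +0.32714 m.
|ω_lever| = |0.1273·14.34·+0.32714| / 0.150143 = 3.9774 rad/s.

3.98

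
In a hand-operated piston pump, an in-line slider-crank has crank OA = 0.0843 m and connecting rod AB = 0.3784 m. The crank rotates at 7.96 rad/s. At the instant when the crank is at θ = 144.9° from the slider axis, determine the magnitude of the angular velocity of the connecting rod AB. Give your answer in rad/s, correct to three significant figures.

1.46

ω = 7.96 rad/s
The rod makes angle φ with the slider axis where L sinφ = r sinθ; differentiating, L cosφ·φ̇ = r ω cosθ.
L cosφ = √(L² − r² sin²θ) = 0.37528 m.
|ω_rod| = r ω |cosθ| / √(L² − r² sin²θ) = 0.0843·7.96·0.81815/0.37528 = 1.4629 rad/s.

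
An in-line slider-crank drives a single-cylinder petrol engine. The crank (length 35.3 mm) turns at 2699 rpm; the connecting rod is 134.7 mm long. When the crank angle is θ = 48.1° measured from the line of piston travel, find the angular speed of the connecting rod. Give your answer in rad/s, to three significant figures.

50.4

ω = 282.6 rad/s (converted from 2699 rpm).
The rod makes angle φ with the slider axis where L sinφ = r sinθ; differentiating, L cosφ·φ̇ = r ω cosθ.
L cosφ = √(L² − r² sin²θ) = 0.13211 m.
|ω_rod| = r ω |cosθ| / √(L² − r² sin²θ) = 0.0353·282.6·0.66783/0.13211 = 50.435 rad/s.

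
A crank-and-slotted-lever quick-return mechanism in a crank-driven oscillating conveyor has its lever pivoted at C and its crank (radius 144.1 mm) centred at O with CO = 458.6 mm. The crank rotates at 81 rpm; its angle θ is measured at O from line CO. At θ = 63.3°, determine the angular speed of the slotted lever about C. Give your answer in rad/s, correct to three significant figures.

1.47

ω = 8.482 rad/s (from 81 rpm).
Crank pin A relative to C: A = (d + r cosθ, r sinθ); lever angle φ = atan2(r sinθ, d + r cosθ).
Differentiating tanφ: φ̇ = rω(d cosθ + r)/(d² + r² + 2dr cosθ).
d² + r² + 2dr cosθ = |CA|² = 0.290465 m²;  d cosθ + r = +0.35016 m.
|ω_lever| = |0.1441·8.482·+0.35016| / 0.290465 = 1.4735 rad/s.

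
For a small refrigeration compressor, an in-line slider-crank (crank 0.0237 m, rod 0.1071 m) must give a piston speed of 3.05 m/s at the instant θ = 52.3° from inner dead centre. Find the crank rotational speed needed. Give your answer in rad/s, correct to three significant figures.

143

For an in-line slider-crank, |v_piston| = rω|sinθ|·[1 + r cosθ/√(L² − r² sin²θ)].
With r = 0.0237 m, L = 0.1071 m, θ = 52.3°: the bracketed kinematic factor |dx/dθ| = 0.021329 m.
ω = v/|dx/dθ| = 3.05/0.021329 = 143 rad/s.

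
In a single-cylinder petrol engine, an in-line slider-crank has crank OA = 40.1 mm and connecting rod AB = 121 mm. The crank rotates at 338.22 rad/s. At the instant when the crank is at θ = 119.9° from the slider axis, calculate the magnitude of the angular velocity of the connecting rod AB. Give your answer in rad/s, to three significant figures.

58.3

ω = 338.2 rad/s
The rod makes angle φ with the slider axis where L sinφ = r sinθ; differentiating, L cosφ·φ̇ = r ω cosθ.
L cosφ = √(L² − r² sin²θ) = 0.1159 m.
|ω_rod| = r ω |cosθ| / √(L² − r² sin²θ) = 0.0401·338.2·0.49849/0.1159 = 58.334 rad/s.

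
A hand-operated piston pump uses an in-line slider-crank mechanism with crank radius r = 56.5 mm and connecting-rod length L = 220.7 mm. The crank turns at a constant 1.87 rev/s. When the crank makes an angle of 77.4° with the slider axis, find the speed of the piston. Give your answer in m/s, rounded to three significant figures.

0.685

ω = 2π·1.87 = 11.75 rad/s
For an in-line slider-crank, x = r cosθ + √(L² − r² sin²θ), so v = −rω sinθ·[1 + r cosθ/√(L² − r² sin²θ)].
With r = 0.0565 m, L = 0.2207 m, θ = 77.4°: √(L² − r² sin²θ) = 0.2137 m.
v = −0.0565·11.75·0.97592·[1 + 0.0565·0.21814/0.2137] = -0.68523 m/s.
|v| = 0.68523 m/s.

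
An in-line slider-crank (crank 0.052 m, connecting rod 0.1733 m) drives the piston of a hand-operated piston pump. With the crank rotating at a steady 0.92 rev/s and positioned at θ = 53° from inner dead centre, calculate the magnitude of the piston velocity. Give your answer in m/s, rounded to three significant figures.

ω = 2π·0.92 = 5.781 rad/s
For an in-line slider-crank, x = r cosθ + √(L² − r² sin²θ), so v = −rω sinθ·[1 + r cosθ/√(L² − r² sin²θ)].
With r = 0.052 m, L = 0.1733 m, θ = 53°: √(L² − r² sin²θ) = 0.16825 m.
v = −0.052·5.781·0.79864·[1 + 0.052·0.60182/0.16825] = -0.28471 m/s.
|v| = 0.28471 m/s.

0.285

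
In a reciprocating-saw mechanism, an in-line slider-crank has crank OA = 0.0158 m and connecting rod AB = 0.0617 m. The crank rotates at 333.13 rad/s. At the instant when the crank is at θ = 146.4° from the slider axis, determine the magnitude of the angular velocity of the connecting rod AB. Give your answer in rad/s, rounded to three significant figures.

ω = 333.1 rad/s
The rod makes angle φ with the slider axis where L sinφ = r sinθ; differentiating, L cosφ·φ̇ = r ω cosθ.
L cosφ = √(L² − r² sin²θ) = 0.061077 m.
|ω_rod| = r ω |cosθ| / √(L² − r² sin²θ) = 0.0158·333.1·0.83292/0.061077 = 71.779 rad/s.

71.8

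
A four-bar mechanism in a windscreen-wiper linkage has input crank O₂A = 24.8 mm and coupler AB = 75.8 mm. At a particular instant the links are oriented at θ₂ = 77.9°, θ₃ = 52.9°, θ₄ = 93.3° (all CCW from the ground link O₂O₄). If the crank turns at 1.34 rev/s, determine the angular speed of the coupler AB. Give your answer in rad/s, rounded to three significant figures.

1.13

ω₂ = 8.419 rad/s (from 1.34 rev/s).
Differentiating the loop-closure r₂e^{iθ₂}+r₃e^{iθ₃}=r₁+r₄e^{iθ₄} gives r₂ω₂e^{iθ₂}+r₃ω₃e^{iθ₃}=r₄ω₄e^{iθ₄}.
Eliminating the other unknown: ω₃ = r₂ω₂ sin(θ₄−θ₂) / [r₃ sin(θ₃−θ₄)].
Numerator sine = +0.26556; denominator sine = -0.64812.
Result = 0.0248·8.419·(+0.26556) / (0.0758·(-0.64812)) = -1.1287 rad/s; magnitude 1.1287 rad/s.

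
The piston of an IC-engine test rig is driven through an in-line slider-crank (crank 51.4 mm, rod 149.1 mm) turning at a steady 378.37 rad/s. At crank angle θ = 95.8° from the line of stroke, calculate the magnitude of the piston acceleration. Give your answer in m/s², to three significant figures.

3390

ω = 378.4 rad/s
x(θ) = r cosθ + √(L² − r² sin²θ); with ω constant, a = ω²·d²x/dθ².
d²x/dθ² = −r cosθ − r²(cos2θ)/√u − r⁴ sin²2θ/(4u^{3/2}),  u = L² − r² sin²θ = 0.0196158 m².
Substituting r = 0.0514 m, L = 0.1491 m, θ = 95.8°: d²x/dθ² = +0.023647 m.
a = ω²·d²x/dθ² = (378.4)²·(+0.023647) = +3385.4 m/s²;  |a| = 3385.4 m/s².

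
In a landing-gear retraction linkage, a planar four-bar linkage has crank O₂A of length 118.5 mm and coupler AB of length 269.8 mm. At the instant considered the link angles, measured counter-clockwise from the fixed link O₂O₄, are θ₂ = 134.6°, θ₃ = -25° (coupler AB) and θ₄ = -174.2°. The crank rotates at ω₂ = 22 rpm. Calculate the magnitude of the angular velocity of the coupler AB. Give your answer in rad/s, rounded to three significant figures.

ω₂ = 2.304 rad/s (from 22 rpm).
Differentiating the loop-closure r₂e^{iθ₂}+r₃e^{iθ₃}=r₁+r₄e^{iθ₄} gives r₂ω₂e^{iθ₂}+r₃ω₃e^{iθ₃}=r₄ω₄e^{iθ₄}.
Eliminating the other unknown: ω₃ = r₂ω₂ sin(θ₄−θ₂) / [r₃ sin(θ₃−θ₄)].
Numerator sine = +0.77934; denominator sine = +0.51204.
Result = 0.1185·2.304·(+0.77934) / (0.2698·(+0.51204)) = +1.5401 rad/s; magnitude 1.5401 rad/s.

1.54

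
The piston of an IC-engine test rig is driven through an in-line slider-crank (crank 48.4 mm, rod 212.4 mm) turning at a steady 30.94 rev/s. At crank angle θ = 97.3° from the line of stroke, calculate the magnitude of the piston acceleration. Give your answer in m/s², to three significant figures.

646

ω = 2π·30.9 = 194.4 rad/s
x(θ) = r cosθ + √(L² − r² sin²θ); with ω constant, a = ω²·d²x/dθ².
d²x/dθ² = −r cosθ − r²(cos2θ)/√u − r⁴ sin²2θ/(4u^{3/2}),  u = L² − r² sin²θ = 0.042809 m².
Substituting r = 0.0484 m, L = 0.2124 m, θ = 97.3°: d²x/dθ² = +0.017096 m.
a = ω²·d²x/dθ² = (194.4)²·(+0.017096) = +646.11 m/s²;  |a| = 646.11 m/s².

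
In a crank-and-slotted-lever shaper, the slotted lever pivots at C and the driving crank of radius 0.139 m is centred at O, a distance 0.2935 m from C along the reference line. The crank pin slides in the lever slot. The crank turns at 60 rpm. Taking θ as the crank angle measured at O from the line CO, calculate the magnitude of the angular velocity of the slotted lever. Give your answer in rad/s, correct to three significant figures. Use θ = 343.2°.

2.00

ω = 6.283 rad/s (from 60 rpm).
Crank pin A relative to C: A = (d + r cosθ, r sinθ); lever angle φ = atan2(r sinθ, d + r cosθ).
Differentiating tanφ: φ̇ = rω(d cosθ + r)/(d² + r² + 2dr cosθ).
d² + r² + 2dr cosθ = |CA|² = 0.183574 m²;  d cosθ + r = +0.41997 m.
|ω_lever| = |0.139·6.283·+0.41997| / 0.183574 = 1.998 rad/s.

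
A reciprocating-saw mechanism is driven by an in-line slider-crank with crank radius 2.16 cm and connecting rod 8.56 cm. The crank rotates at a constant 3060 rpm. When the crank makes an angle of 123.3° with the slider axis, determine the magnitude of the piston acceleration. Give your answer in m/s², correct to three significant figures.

ω = 2π·3060/60 = 320.4 rad/s
x(θ) = r cosθ + √(L² − r² sin²θ); with ω constant, a = ω²·d²x/dθ².
d²x/dθ² = −r cosθ − r²(cos2θ)/√u − r⁴ sin²2θ/(4u^{3/2}),  u = L² − r² sin²θ = 0.00700143 m².
Substituting r = 0.0216 m, L = 0.0856 m, θ = 123.3°: d²x/dθ² = +0.013995 m.
a = ω²·d²x/dθ² = (320.4)²·(+0.013995) = +1437.1 m/s²;  |a| = 1437.1 m/s².

1440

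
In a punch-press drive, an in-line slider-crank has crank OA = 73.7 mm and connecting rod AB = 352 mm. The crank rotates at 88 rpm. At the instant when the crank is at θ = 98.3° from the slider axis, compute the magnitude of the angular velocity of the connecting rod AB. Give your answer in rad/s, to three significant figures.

ω = 9.215 rad/s (converted from 88 rpm).
The rod makes angle φ with the slider axis where L sinφ = r sinθ; differentiating, L cosφ·φ̇ = r ω cosθ.
L cosφ = √(L² − r² sin²θ) = 0.34436 m.
|ω_rod| = r ω |cosθ| / √(L² − r² sin²θ) = 0.0737·9.215·0.14436/0.34436 = 0.28471 rad/s.

0.285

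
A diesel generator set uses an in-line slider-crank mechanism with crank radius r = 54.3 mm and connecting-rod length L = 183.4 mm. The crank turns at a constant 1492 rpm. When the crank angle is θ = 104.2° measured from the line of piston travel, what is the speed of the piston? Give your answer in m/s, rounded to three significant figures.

ω = 2π·1492/60 = 156.2 rad/s
For an in-line slider-crank, x = r cosθ + √(L² − r² sin²θ), so v = −rω sinθ·[1 + r cosθ/√(L² − r² sin²θ)].
With r = 0.0543 m, L = 0.1834 m, θ = 104.2°: √(L² − r² sin²θ) = 0.17568 m.
v = −0.0543·156.2·0.96945·[1 + 0.0543·-0.24531/0.17568] = -7.6011 m/s.
|v| = 7.6011 m/s.

7.60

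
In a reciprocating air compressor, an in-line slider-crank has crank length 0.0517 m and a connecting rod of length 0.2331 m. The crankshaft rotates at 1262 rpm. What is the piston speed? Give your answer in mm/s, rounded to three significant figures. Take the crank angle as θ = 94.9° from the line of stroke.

ω = 2π·1262/60 = 132.2 rad/s
For an in-line slider-crank, x = r cosθ + √(L² − r² sin²θ), so v = −rω sinθ·[1 + r cosθ/√(L² − r² sin²θ)].
With r = 0.0517 m, L = 0.2331 m, θ = 94.9°: √(L² − r² sin²θ) = 0.22734 m.
v = −0.0517·132.2·0.99635·[1 + 0.0517·-0.08542/0.22734] = -6.6753 m/s.
|v| = 6.6753 m/s = 6675.3 mm/s.

6680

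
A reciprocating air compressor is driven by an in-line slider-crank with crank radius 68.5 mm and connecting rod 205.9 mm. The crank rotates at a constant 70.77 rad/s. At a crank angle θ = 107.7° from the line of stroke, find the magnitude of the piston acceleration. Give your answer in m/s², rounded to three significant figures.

201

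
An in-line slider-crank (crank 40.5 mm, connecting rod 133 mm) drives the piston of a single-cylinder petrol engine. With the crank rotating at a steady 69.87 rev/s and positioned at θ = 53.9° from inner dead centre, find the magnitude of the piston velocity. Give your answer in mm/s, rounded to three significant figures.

17000

ω = 2π·69.9 = 439 rad/s
For an in-line slider-crank, x = r cosθ + √(L² − r² sin²θ), so v = −rω sinθ·[1 + r cosθ/√(L² − r² sin²θ)].
With r = 0.0405 m, L = 0.133 m, θ = 53.9°: √(L² − r² sin²θ) = 0.12891 m.
v = −0.0405·439·0.80799·[1 + 0.0405·0.58920/0.12891] = -17.025 m/s.
|v| = 17.025 m/s = 17025 mm/s.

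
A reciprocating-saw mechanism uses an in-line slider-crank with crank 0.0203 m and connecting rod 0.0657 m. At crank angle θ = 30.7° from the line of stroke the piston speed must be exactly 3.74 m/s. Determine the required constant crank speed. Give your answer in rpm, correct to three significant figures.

2720

For an in-line slider-crank, |v_piston| = rω|sinθ|·[1 + r cosθ/√(L² − r² sin²θ)].
With r = 0.0203 m, L = 0.0657 m, θ = 30.7°: the bracketed kinematic factor |dx/dθ| = 0.013152 m.
ω = v/|dx/dθ| = 3.74/0.013152 = 284.36 rad/s.
N = 60ω/(2π) = 2715.4 rpm.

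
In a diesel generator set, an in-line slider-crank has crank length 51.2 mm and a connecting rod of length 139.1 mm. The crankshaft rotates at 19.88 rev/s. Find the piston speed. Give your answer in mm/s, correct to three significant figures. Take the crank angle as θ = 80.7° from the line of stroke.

ω = 2π·19.9 = 124.9 rad/s
For an in-line slider-crank, x = r cosθ + √(L² − r² sin²θ), so v = −rω sinθ·[1 + r cosθ/√(L² − r² sin²θ)].
With r = 0.0512 m, L = 0.1391 m, θ = 80.7°: √(L² − r² sin²θ) = 0.1296 m.
v = −0.0512·124.9·0.98686·[1 + 0.0512·0.16160/0.1296] = -6.7143 m/s.
|v| = 6.7143 m/s = 6714.3 mm/s.

6710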